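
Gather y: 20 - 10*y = 20 - 10*y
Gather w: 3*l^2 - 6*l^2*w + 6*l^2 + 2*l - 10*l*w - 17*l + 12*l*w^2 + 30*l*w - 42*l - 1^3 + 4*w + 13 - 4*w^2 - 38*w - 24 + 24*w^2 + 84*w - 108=9*l^2 - 57*l + w^2*(12*l + 20) + w*(-6*l^2 + 20*l + 50) - 120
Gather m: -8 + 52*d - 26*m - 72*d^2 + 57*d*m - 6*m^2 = -72*d^2 + 52*d - 6*m^2 + m*(57*d - 26) - 8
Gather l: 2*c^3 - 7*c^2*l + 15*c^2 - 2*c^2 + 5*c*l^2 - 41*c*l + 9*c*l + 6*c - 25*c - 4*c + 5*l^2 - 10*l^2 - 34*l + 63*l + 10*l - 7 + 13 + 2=2*c^3 + 13*c^2 - 23*c + l^2*(5*c - 5) + l*(-7*c^2 - 32*c + 39) + 8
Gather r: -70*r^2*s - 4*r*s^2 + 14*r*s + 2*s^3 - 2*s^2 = -70*r^2*s + r*(-4*s^2 + 14*s) + 2*s^3 - 2*s^2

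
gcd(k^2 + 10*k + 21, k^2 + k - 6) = k + 3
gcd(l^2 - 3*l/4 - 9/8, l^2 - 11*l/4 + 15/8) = l - 3/2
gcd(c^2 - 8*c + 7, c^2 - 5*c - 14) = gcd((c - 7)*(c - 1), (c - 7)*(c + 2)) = c - 7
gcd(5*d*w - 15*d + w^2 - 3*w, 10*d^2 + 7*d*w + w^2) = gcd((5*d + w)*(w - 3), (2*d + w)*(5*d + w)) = 5*d + w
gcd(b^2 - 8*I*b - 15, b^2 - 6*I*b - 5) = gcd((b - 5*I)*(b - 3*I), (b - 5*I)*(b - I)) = b - 5*I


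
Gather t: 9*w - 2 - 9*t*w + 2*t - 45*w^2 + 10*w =t*(2 - 9*w) - 45*w^2 + 19*w - 2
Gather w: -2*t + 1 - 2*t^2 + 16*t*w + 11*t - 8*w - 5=-2*t^2 + 9*t + w*(16*t - 8) - 4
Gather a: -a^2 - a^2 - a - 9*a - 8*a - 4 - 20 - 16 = -2*a^2 - 18*a - 40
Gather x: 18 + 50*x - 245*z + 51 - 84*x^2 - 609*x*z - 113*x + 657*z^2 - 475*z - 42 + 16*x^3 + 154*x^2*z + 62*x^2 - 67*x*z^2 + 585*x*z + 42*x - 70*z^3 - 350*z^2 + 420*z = 16*x^3 + x^2*(154*z - 22) + x*(-67*z^2 - 24*z - 21) - 70*z^3 + 307*z^2 - 300*z + 27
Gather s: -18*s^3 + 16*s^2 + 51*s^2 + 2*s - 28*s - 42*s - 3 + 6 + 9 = -18*s^3 + 67*s^2 - 68*s + 12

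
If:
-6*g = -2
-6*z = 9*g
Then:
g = 1/3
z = -1/2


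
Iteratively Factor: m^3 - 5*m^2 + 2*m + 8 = (m + 1)*(m^2 - 6*m + 8) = (m - 2)*(m + 1)*(m - 4)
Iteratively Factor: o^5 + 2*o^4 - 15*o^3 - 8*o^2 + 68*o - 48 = (o - 2)*(o^4 + 4*o^3 - 7*o^2 - 22*o + 24) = (o - 2)^2*(o^3 + 6*o^2 + 5*o - 12) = (o - 2)^2*(o + 3)*(o^2 + 3*o - 4) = (o - 2)^2*(o - 1)*(o + 3)*(o + 4)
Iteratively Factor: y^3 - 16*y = (y - 4)*(y^2 + 4*y) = (y - 4)*(y + 4)*(y)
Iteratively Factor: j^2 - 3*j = (j)*(j - 3)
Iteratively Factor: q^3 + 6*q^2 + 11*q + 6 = (q + 2)*(q^2 + 4*q + 3) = (q + 2)*(q + 3)*(q + 1)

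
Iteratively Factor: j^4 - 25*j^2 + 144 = (j - 4)*(j^3 + 4*j^2 - 9*j - 36) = (j - 4)*(j + 3)*(j^2 + j - 12) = (j - 4)*(j + 3)*(j + 4)*(j - 3)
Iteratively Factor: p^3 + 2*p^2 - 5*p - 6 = (p + 1)*(p^2 + p - 6) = (p - 2)*(p + 1)*(p + 3)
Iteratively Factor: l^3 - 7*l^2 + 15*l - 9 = (l - 3)*(l^2 - 4*l + 3) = (l - 3)^2*(l - 1)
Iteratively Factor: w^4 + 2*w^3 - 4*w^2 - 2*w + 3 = (w - 1)*(w^3 + 3*w^2 - w - 3) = (w - 1)^2*(w^2 + 4*w + 3) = (w - 1)^2*(w + 3)*(w + 1)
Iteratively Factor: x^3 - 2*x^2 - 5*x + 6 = (x - 1)*(x^2 - x - 6) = (x - 1)*(x + 2)*(x - 3)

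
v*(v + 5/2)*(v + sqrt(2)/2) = v^3 + sqrt(2)*v^2/2 + 5*v^2/2 + 5*sqrt(2)*v/4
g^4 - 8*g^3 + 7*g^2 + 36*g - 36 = (g - 6)*(g - 3)*(g - 1)*(g + 2)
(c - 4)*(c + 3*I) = c^2 - 4*c + 3*I*c - 12*I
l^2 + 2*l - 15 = (l - 3)*(l + 5)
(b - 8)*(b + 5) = b^2 - 3*b - 40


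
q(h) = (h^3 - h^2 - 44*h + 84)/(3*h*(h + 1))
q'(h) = (3*h^2 - 2*h - 44)/(3*h*(h + 1)) - (h^3 - h^2 - 44*h + 84)/(3*h*(h + 1)^2) - (h^3 - h^2 - 44*h + 84)/(3*h^2*(h + 1))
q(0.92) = 8.20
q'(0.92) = -21.35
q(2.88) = -0.81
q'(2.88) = -0.25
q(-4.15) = 4.54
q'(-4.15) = 2.94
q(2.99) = -0.83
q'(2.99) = -0.16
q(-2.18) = 21.36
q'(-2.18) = 24.61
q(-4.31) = 4.09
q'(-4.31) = 2.66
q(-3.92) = 5.27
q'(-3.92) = 3.44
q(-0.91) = -498.41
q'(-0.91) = 5151.71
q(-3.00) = 10.00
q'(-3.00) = 7.72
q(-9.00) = -1.53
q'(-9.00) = 0.64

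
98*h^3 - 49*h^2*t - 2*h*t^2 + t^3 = (-7*h + t)*(-2*h + t)*(7*h + t)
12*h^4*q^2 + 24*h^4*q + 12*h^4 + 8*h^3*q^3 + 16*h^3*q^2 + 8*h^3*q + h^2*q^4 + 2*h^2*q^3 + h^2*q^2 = (2*h + q)*(6*h + q)*(h*q + h)^2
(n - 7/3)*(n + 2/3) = n^2 - 5*n/3 - 14/9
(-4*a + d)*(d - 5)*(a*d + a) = -4*a^2*d^2 + 16*a^2*d + 20*a^2 + a*d^3 - 4*a*d^2 - 5*a*d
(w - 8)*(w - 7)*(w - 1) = w^3 - 16*w^2 + 71*w - 56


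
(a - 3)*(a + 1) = a^2 - 2*a - 3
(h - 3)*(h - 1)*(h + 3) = h^3 - h^2 - 9*h + 9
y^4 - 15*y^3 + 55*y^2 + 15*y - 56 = (y - 8)*(y - 7)*(y - 1)*(y + 1)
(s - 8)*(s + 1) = s^2 - 7*s - 8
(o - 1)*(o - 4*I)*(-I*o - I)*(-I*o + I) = -o^4 + o^3 + 4*I*o^3 + o^2 - 4*I*o^2 - o - 4*I*o + 4*I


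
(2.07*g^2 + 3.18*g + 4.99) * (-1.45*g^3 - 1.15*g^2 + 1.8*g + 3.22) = -3.0015*g^5 - 6.9915*g^4 - 7.1665*g^3 + 6.6509*g^2 + 19.2216*g + 16.0678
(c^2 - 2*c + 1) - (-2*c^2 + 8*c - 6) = 3*c^2 - 10*c + 7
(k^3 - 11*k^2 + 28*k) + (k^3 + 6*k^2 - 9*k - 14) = 2*k^3 - 5*k^2 + 19*k - 14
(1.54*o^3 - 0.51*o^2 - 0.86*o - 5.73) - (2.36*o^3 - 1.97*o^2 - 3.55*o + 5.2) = -0.82*o^3 + 1.46*o^2 + 2.69*o - 10.93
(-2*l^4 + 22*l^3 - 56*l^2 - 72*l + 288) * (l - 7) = -2*l^5 + 36*l^4 - 210*l^3 + 320*l^2 + 792*l - 2016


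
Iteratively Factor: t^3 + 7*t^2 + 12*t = (t + 4)*(t^2 + 3*t) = (t + 3)*(t + 4)*(t)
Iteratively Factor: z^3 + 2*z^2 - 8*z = (z)*(z^2 + 2*z - 8) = z*(z - 2)*(z + 4)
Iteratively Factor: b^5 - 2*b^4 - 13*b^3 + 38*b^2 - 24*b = (b - 3)*(b^4 + b^3 - 10*b^2 + 8*b) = b*(b - 3)*(b^3 + b^2 - 10*b + 8) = b*(b - 3)*(b - 1)*(b^2 + 2*b - 8) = b*(b - 3)*(b - 2)*(b - 1)*(b + 4)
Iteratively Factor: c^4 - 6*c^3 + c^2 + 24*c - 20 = (c + 2)*(c^3 - 8*c^2 + 17*c - 10) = (c - 2)*(c + 2)*(c^2 - 6*c + 5) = (c - 2)*(c - 1)*(c + 2)*(c - 5)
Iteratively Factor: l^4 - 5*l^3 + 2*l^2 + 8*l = (l - 4)*(l^3 - l^2 - 2*l) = l*(l - 4)*(l^2 - l - 2) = l*(l - 4)*(l + 1)*(l - 2)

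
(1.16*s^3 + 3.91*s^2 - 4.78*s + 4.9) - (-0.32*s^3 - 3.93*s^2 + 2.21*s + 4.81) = 1.48*s^3 + 7.84*s^2 - 6.99*s + 0.0900000000000007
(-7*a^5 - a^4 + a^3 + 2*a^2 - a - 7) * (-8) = 56*a^5 + 8*a^4 - 8*a^3 - 16*a^2 + 8*a + 56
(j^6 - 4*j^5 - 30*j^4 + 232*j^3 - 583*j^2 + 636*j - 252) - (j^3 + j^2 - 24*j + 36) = j^6 - 4*j^5 - 30*j^4 + 231*j^3 - 584*j^2 + 660*j - 288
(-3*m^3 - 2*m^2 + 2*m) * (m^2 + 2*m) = -3*m^5 - 8*m^4 - 2*m^3 + 4*m^2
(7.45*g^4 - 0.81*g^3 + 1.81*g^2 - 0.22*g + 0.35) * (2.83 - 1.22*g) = -9.089*g^5 + 22.0717*g^4 - 4.5005*g^3 + 5.3907*g^2 - 1.0496*g + 0.9905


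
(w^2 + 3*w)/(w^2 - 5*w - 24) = w/(w - 8)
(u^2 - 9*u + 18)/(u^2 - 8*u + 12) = (u - 3)/(u - 2)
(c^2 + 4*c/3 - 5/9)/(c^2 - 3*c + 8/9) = (3*c + 5)/(3*c - 8)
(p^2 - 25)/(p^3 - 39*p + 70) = (p + 5)/(p^2 + 5*p - 14)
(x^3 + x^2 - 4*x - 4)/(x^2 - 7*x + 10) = (x^2 + 3*x + 2)/(x - 5)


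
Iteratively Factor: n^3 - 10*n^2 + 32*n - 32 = (n - 4)*(n^2 - 6*n + 8) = (n - 4)^2*(n - 2)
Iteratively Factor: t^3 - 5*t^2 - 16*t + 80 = (t + 4)*(t^2 - 9*t + 20) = (t - 5)*(t + 4)*(t - 4)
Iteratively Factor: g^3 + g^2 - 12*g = (g)*(g^2 + g - 12) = g*(g - 3)*(g + 4)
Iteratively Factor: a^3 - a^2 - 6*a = (a + 2)*(a^2 - 3*a) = (a - 3)*(a + 2)*(a)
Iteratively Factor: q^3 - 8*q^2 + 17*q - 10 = (q - 2)*(q^2 - 6*q + 5) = (q - 5)*(q - 2)*(q - 1)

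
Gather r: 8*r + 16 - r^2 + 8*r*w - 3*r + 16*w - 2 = -r^2 + r*(8*w + 5) + 16*w + 14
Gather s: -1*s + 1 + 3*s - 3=2*s - 2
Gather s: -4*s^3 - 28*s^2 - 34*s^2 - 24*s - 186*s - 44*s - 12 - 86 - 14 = -4*s^3 - 62*s^2 - 254*s - 112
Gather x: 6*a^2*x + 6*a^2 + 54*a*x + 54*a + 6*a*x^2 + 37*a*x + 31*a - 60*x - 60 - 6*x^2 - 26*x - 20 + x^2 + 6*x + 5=6*a^2 + 85*a + x^2*(6*a - 5) + x*(6*a^2 + 91*a - 80) - 75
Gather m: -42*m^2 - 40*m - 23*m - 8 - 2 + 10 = -42*m^2 - 63*m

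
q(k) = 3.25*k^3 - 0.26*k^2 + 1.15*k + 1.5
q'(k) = 9.75*k^2 - 0.52*k + 1.15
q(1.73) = 19.54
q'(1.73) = 29.43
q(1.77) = 20.74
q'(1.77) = 30.78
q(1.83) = 22.65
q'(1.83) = 32.85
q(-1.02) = -3.39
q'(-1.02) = 11.82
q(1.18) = 7.83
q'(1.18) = 14.11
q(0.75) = 3.59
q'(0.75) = 6.24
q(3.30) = 119.26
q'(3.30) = 105.61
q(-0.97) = -2.83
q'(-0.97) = 10.83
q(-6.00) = -716.76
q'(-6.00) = 355.27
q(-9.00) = -2399.16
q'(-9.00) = 795.58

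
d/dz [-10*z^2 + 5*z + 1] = 5 - 20*z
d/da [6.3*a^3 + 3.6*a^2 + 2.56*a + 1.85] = 18.9*a^2 + 7.2*a + 2.56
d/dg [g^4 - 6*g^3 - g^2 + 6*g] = 4*g^3 - 18*g^2 - 2*g + 6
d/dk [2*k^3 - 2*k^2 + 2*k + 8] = 6*k^2 - 4*k + 2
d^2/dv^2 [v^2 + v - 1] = 2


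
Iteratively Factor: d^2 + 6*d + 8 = (d + 2)*(d + 4)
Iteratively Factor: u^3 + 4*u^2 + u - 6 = (u + 2)*(u^2 + 2*u - 3) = (u - 1)*(u + 2)*(u + 3)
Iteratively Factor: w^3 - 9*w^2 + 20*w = (w - 5)*(w^2 - 4*w) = w*(w - 5)*(w - 4)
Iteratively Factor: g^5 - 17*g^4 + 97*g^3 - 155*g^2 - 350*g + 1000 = (g + 2)*(g^4 - 19*g^3 + 135*g^2 - 425*g + 500) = (g - 4)*(g + 2)*(g^3 - 15*g^2 + 75*g - 125) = (g - 5)*(g - 4)*(g + 2)*(g^2 - 10*g + 25) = (g - 5)^2*(g - 4)*(g + 2)*(g - 5)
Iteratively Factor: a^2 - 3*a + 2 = (a - 1)*(a - 2)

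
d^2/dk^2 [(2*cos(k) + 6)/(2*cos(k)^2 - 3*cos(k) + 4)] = 2*(36*sin(k)^4*cos(k) + 54*sin(k)^4 + 21*sin(k)^2 + 247*cos(k)/2 - 39*cos(3*k)/2 - 2*cos(5*k) - 105)/(2*sin(k)^2 + 3*cos(k) - 6)^3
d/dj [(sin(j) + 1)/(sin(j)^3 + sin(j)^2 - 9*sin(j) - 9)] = -sin(2*j)/((sin(j) - 3)^2*(sin(j) + 3)^2)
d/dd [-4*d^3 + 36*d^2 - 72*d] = -12*d^2 + 72*d - 72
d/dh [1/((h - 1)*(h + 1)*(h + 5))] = (-(h - 1)*(h + 1) - (h - 1)*(h + 5) - (h + 1)*(h + 5))/((h - 1)^2*(h + 1)^2*(h + 5)^2)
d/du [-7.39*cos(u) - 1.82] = 7.39*sin(u)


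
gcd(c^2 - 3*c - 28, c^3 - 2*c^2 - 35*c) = c - 7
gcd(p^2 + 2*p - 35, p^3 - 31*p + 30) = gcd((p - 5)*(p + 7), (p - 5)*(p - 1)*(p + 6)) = p - 5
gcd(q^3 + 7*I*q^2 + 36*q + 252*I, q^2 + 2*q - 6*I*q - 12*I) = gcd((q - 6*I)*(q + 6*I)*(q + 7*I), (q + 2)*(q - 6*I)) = q - 6*I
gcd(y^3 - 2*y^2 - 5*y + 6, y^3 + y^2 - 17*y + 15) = y^2 - 4*y + 3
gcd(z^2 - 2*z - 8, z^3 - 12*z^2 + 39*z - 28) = z - 4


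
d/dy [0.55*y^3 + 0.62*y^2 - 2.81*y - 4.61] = 1.65*y^2 + 1.24*y - 2.81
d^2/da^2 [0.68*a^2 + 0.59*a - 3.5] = 1.36000000000000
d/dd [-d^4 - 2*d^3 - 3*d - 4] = -4*d^3 - 6*d^2 - 3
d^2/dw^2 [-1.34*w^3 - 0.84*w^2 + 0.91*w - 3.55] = -8.04*w - 1.68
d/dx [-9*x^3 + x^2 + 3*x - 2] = -27*x^2 + 2*x + 3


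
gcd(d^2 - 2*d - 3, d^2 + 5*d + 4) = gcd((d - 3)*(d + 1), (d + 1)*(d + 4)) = d + 1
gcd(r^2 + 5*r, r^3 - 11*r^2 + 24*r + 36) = 1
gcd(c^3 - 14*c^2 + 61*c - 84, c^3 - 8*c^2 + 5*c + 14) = c - 7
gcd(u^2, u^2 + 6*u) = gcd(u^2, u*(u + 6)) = u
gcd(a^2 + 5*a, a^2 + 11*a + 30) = a + 5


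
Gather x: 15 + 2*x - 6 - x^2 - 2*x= 9 - x^2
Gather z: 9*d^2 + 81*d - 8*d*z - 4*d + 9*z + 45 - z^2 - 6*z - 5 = 9*d^2 + 77*d - z^2 + z*(3 - 8*d) + 40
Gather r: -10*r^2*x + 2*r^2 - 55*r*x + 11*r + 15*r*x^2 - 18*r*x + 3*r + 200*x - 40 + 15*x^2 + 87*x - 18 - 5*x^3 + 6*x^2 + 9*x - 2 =r^2*(2 - 10*x) + r*(15*x^2 - 73*x + 14) - 5*x^3 + 21*x^2 + 296*x - 60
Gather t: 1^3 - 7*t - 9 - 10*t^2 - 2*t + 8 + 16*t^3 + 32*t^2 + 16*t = 16*t^3 + 22*t^2 + 7*t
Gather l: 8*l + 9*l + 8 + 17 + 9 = 17*l + 34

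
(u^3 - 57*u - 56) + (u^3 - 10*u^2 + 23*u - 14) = 2*u^3 - 10*u^2 - 34*u - 70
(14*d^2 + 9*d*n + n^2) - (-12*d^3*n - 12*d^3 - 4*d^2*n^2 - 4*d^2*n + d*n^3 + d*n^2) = 12*d^3*n + 12*d^3 + 4*d^2*n^2 + 4*d^2*n + 14*d^2 - d*n^3 - d*n^2 + 9*d*n + n^2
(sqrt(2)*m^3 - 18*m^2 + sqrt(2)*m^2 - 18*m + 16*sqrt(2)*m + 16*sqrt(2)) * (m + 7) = sqrt(2)*m^4 - 18*m^3 + 8*sqrt(2)*m^3 - 144*m^2 + 23*sqrt(2)*m^2 - 126*m + 128*sqrt(2)*m + 112*sqrt(2)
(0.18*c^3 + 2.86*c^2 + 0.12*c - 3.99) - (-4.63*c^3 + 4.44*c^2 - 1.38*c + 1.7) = 4.81*c^3 - 1.58*c^2 + 1.5*c - 5.69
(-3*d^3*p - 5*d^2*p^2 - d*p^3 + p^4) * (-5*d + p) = 15*d^4*p + 22*d^3*p^2 - 6*d*p^4 + p^5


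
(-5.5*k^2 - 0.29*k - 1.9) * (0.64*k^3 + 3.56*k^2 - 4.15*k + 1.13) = -3.52*k^5 - 19.7656*k^4 + 20.5766*k^3 - 11.7755*k^2 + 7.5573*k - 2.147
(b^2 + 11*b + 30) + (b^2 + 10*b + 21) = 2*b^2 + 21*b + 51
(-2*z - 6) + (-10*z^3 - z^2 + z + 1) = -10*z^3 - z^2 - z - 5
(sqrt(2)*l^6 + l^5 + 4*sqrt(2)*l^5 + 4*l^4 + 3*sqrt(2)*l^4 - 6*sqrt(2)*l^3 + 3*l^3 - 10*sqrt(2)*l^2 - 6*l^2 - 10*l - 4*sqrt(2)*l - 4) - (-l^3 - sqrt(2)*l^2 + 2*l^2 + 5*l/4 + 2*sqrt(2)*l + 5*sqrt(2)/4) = sqrt(2)*l^6 + l^5 + 4*sqrt(2)*l^5 + 4*l^4 + 3*sqrt(2)*l^4 - 6*sqrt(2)*l^3 + 4*l^3 - 9*sqrt(2)*l^2 - 8*l^2 - 45*l/4 - 6*sqrt(2)*l - 4 - 5*sqrt(2)/4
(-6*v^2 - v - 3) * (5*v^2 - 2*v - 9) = -30*v^4 + 7*v^3 + 41*v^2 + 15*v + 27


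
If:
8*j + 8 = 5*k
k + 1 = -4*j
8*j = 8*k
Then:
No Solution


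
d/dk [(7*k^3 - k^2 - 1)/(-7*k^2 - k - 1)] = (k*(2 - 21*k)*(7*k^2 + k + 1) - (14*k + 1)*(-7*k^3 + k^2 + 1))/(7*k^2 + k + 1)^2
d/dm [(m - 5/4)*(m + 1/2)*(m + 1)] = 3*m^2 + m/2 - 11/8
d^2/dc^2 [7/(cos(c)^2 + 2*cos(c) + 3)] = 7*(-8*sin(c)^4 - 12*sin(c)^2 + 27*cos(c) - 3*cos(3*c) + 24)/(2*(-sin(c)^2 + 2*cos(c) + 4)^3)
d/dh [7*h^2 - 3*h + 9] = 14*h - 3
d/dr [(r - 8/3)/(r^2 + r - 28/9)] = 9*(-9*r^2 + 48*r - 4)/(81*r^4 + 162*r^3 - 423*r^2 - 504*r + 784)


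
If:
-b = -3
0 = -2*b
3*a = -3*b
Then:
No Solution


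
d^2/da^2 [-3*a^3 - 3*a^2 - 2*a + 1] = -18*a - 6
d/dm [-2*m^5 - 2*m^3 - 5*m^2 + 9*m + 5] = -10*m^4 - 6*m^2 - 10*m + 9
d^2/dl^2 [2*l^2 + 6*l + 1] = 4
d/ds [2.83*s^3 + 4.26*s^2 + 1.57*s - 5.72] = 8.49*s^2 + 8.52*s + 1.57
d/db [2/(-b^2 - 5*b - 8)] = 2*(2*b + 5)/(b^2 + 5*b + 8)^2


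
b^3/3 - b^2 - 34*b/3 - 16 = (b/3 + 1)*(b - 8)*(b + 2)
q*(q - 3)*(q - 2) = q^3 - 5*q^2 + 6*q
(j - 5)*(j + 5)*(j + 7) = j^3 + 7*j^2 - 25*j - 175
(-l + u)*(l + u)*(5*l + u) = -5*l^3 - l^2*u + 5*l*u^2 + u^3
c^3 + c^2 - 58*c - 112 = (c - 8)*(c + 2)*(c + 7)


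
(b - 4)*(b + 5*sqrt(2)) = b^2 - 4*b + 5*sqrt(2)*b - 20*sqrt(2)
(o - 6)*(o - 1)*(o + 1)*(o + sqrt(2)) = o^4 - 6*o^3 + sqrt(2)*o^3 - 6*sqrt(2)*o^2 - o^2 - sqrt(2)*o + 6*o + 6*sqrt(2)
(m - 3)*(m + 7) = m^2 + 4*m - 21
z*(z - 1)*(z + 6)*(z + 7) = z^4 + 12*z^3 + 29*z^2 - 42*z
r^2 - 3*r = r*(r - 3)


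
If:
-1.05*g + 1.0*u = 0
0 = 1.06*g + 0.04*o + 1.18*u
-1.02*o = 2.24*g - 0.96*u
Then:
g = 0.00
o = 0.00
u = 0.00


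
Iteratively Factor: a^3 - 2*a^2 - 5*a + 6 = (a - 3)*(a^2 + a - 2) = (a - 3)*(a + 2)*(a - 1)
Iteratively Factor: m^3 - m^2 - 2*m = (m)*(m^2 - m - 2) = m*(m + 1)*(m - 2)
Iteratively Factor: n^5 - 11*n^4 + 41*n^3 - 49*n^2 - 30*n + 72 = (n - 4)*(n^4 - 7*n^3 + 13*n^2 + 3*n - 18) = (n - 4)*(n - 3)*(n^3 - 4*n^2 + n + 6) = (n - 4)*(n - 3)*(n - 2)*(n^2 - 2*n - 3) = (n - 4)*(n - 3)*(n - 2)*(n + 1)*(n - 3)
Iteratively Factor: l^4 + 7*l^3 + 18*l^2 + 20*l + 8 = (l + 1)*(l^3 + 6*l^2 + 12*l + 8) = (l + 1)*(l + 2)*(l^2 + 4*l + 4) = (l + 1)*(l + 2)^2*(l + 2)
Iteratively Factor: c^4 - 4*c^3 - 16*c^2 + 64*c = (c - 4)*(c^3 - 16*c) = (c - 4)*(c + 4)*(c^2 - 4*c) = (c - 4)^2*(c + 4)*(c)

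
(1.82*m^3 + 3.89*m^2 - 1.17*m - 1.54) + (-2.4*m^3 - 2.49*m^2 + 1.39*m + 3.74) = -0.58*m^3 + 1.4*m^2 + 0.22*m + 2.2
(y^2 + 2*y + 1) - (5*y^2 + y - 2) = -4*y^2 + y + 3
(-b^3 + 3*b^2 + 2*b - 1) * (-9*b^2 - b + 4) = 9*b^5 - 26*b^4 - 25*b^3 + 19*b^2 + 9*b - 4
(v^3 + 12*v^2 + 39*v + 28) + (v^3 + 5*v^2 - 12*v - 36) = 2*v^3 + 17*v^2 + 27*v - 8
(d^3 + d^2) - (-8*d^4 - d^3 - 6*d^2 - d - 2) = 8*d^4 + 2*d^3 + 7*d^2 + d + 2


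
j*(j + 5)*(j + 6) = j^3 + 11*j^2 + 30*j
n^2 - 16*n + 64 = (n - 8)^2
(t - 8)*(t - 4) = t^2 - 12*t + 32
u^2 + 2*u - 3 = (u - 1)*(u + 3)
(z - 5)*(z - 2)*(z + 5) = z^3 - 2*z^2 - 25*z + 50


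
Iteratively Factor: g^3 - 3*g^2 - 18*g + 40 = (g - 5)*(g^2 + 2*g - 8) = (g - 5)*(g + 4)*(g - 2)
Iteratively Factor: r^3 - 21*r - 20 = (r - 5)*(r^2 + 5*r + 4) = (r - 5)*(r + 4)*(r + 1)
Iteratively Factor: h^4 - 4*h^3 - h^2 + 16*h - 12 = (h + 2)*(h^3 - 6*h^2 + 11*h - 6) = (h - 2)*(h + 2)*(h^2 - 4*h + 3) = (h - 3)*(h - 2)*(h + 2)*(h - 1)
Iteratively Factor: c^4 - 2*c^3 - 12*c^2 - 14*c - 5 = (c - 5)*(c^3 + 3*c^2 + 3*c + 1) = (c - 5)*(c + 1)*(c^2 + 2*c + 1) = (c - 5)*(c + 1)^2*(c + 1)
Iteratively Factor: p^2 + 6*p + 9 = (p + 3)*(p + 3)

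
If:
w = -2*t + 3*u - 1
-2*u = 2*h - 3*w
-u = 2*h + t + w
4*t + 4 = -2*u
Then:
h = 27/58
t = -26/29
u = -6/29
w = 5/29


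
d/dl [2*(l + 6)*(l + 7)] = 4*l + 26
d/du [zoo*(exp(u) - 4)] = zoo*exp(u)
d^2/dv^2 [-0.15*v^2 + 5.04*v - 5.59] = -0.300000000000000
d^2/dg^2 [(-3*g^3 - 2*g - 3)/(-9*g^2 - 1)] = 18*(15*g^3 + 81*g^2 - 5*g - 3)/(729*g^6 + 243*g^4 + 27*g^2 + 1)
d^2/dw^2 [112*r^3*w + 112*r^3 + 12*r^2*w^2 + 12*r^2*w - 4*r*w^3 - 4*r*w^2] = 8*r*(3*r - 3*w - 1)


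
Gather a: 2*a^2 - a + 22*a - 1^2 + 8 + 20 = 2*a^2 + 21*a + 27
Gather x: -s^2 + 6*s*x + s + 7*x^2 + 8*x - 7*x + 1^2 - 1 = -s^2 + s + 7*x^2 + x*(6*s + 1)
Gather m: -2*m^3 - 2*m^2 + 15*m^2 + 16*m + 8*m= -2*m^3 + 13*m^2 + 24*m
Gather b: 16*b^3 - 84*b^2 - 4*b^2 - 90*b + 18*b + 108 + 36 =16*b^3 - 88*b^2 - 72*b + 144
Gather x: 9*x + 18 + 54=9*x + 72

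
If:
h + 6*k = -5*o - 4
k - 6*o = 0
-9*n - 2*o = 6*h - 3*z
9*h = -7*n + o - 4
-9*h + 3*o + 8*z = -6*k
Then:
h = -3955/5386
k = -1287/2693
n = 973/2693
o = -429/5386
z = -1179/2693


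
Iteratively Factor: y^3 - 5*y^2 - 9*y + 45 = (y + 3)*(y^2 - 8*y + 15) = (y - 5)*(y + 3)*(y - 3)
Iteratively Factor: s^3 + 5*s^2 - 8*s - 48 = (s - 3)*(s^2 + 8*s + 16) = (s - 3)*(s + 4)*(s + 4)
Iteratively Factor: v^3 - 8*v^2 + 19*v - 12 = (v - 1)*(v^2 - 7*v + 12) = (v - 4)*(v - 1)*(v - 3)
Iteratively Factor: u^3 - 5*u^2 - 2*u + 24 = (u - 3)*(u^2 - 2*u - 8) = (u - 3)*(u + 2)*(u - 4)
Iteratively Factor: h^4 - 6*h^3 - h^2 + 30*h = (h - 5)*(h^3 - h^2 - 6*h) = (h - 5)*(h - 3)*(h^2 + 2*h) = (h - 5)*(h - 3)*(h + 2)*(h)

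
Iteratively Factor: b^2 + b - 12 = (b + 4)*(b - 3)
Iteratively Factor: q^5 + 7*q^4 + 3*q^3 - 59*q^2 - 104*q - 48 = (q + 1)*(q^4 + 6*q^3 - 3*q^2 - 56*q - 48) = (q + 1)*(q + 4)*(q^3 + 2*q^2 - 11*q - 12) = (q + 1)*(q + 4)^2*(q^2 - 2*q - 3) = (q - 3)*(q + 1)*(q + 4)^2*(q + 1)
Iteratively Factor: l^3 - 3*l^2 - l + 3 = (l + 1)*(l^2 - 4*l + 3) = (l - 3)*(l + 1)*(l - 1)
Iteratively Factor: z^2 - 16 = (z - 4)*(z + 4)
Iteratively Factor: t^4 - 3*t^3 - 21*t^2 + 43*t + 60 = (t + 4)*(t^3 - 7*t^2 + 7*t + 15) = (t - 3)*(t + 4)*(t^2 - 4*t - 5) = (t - 3)*(t + 1)*(t + 4)*(t - 5)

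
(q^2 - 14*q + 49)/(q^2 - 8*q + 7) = (q - 7)/(q - 1)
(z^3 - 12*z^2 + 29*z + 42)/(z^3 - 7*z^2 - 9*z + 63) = (z^2 - 5*z - 6)/(z^2 - 9)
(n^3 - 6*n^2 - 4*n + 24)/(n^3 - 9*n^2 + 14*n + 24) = (n^2 - 4)/(n^2 - 3*n - 4)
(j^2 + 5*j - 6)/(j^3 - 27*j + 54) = (j - 1)/(j^2 - 6*j + 9)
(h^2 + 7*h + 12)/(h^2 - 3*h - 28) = (h + 3)/(h - 7)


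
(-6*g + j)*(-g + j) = 6*g^2 - 7*g*j + j^2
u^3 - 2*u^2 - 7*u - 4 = (u - 4)*(u + 1)^2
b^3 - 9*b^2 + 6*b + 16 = (b - 8)*(b - 2)*(b + 1)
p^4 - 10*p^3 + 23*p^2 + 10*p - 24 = (p - 6)*(p - 4)*(p - 1)*(p + 1)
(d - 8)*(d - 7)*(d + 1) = d^3 - 14*d^2 + 41*d + 56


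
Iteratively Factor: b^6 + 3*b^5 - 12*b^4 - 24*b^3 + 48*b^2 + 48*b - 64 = (b + 2)*(b^5 + b^4 - 14*b^3 + 4*b^2 + 40*b - 32) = (b - 2)*(b + 2)*(b^4 + 3*b^3 - 8*b^2 - 12*b + 16) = (b - 2)*(b - 1)*(b + 2)*(b^3 + 4*b^2 - 4*b - 16) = (b - 2)^2*(b - 1)*(b + 2)*(b^2 + 6*b + 8) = (b - 2)^2*(b - 1)*(b + 2)*(b + 4)*(b + 2)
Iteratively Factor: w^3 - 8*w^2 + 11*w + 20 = (w - 4)*(w^2 - 4*w - 5) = (w - 5)*(w - 4)*(w + 1)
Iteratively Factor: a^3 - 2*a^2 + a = (a - 1)*(a^2 - a) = a*(a - 1)*(a - 1)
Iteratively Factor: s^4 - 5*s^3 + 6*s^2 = (s - 3)*(s^3 - 2*s^2) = s*(s - 3)*(s^2 - 2*s) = s^2*(s - 3)*(s - 2)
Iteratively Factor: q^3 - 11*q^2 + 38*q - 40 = (q - 2)*(q^2 - 9*q + 20) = (q - 5)*(q - 2)*(q - 4)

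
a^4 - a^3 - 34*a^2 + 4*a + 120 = (a - 6)*(a - 2)*(a + 2)*(a + 5)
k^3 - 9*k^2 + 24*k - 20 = (k - 5)*(k - 2)^2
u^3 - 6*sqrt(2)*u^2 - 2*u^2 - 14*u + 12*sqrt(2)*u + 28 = (u - 2)*(u - 7*sqrt(2))*(u + sqrt(2))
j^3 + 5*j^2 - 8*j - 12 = (j - 2)*(j + 1)*(j + 6)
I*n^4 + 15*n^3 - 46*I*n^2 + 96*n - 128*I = (n - 8*I)^2*(n + 2*I)*(I*n + 1)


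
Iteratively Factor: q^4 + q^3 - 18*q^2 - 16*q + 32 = (q - 1)*(q^3 + 2*q^2 - 16*q - 32) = (q - 4)*(q - 1)*(q^2 + 6*q + 8) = (q - 4)*(q - 1)*(q + 4)*(q + 2)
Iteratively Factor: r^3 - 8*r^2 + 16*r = (r - 4)*(r^2 - 4*r) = r*(r - 4)*(r - 4)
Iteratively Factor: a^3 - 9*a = (a + 3)*(a^2 - 3*a) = a*(a + 3)*(a - 3)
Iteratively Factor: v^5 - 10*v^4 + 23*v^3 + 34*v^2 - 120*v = (v)*(v^4 - 10*v^3 + 23*v^2 + 34*v - 120) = v*(v - 5)*(v^3 - 5*v^2 - 2*v + 24) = v*(v - 5)*(v - 3)*(v^2 - 2*v - 8) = v*(v - 5)*(v - 4)*(v - 3)*(v + 2)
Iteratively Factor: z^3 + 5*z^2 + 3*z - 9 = (z + 3)*(z^2 + 2*z - 3) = (z - 1)*(z + 3)*(z + 3)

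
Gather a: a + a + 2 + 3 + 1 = 2*a + 6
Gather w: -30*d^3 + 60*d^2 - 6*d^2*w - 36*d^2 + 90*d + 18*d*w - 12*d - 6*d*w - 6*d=-30*d^3 + 24*d^2 + 72*d + w*(-6*d^2 + 12*d)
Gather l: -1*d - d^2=-d^2 - d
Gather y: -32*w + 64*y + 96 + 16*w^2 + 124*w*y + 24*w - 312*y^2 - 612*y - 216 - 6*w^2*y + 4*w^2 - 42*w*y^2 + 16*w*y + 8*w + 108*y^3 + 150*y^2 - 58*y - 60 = 20*w^2 + 108*y^3 + y^2*(-42*w - 162) + y*(-6*w^2 + 140*w - 606) - 180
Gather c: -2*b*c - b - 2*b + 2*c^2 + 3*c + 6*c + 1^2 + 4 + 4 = -3*b + 2*c^2 + c*(9 - 2*b) + 9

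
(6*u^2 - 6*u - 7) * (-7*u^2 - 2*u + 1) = -42*u^4 + 30*u^3 + 67*u^2 + 8*u - 7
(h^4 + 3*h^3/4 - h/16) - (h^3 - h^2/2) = h^4 - h^3/4 + h^2/2 - h/16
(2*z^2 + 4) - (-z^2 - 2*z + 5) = 3*z^2 + 2*z - 1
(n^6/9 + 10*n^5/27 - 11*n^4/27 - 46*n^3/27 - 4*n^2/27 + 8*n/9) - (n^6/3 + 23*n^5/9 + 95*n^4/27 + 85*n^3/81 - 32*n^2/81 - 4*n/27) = -2*n^6/9 - 59*n^5/27 - 106*n^4/27 - 223*n^3/81 + 20*n^2/81 + 28*n/27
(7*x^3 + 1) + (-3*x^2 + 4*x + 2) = 7*x^3 - 3*x^2 + 4*x + 3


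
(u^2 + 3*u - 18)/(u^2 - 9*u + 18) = (u + 6)/(u - 6)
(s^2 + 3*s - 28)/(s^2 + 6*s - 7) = (s - 4)/(s - 1)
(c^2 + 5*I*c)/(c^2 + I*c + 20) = c/(c - 4*I)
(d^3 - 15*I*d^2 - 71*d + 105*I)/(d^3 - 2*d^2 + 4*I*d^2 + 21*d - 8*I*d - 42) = (d^2 - 12*I*d - 35)/(d^2 + d*(-2 + 7*I) - 14*I)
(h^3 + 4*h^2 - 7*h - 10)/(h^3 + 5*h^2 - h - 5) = (h - 2)/(h - 1)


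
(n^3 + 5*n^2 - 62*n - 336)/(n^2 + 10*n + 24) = (n^2 - n - 56)/(n + 4)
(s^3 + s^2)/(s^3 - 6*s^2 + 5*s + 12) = s^2/(s^2 - 7*s + 12)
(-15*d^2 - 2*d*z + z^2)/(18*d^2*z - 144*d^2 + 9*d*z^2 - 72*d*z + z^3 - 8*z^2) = (-5*d + z)/(6*d*z - 48*d + z^2 - 8*z)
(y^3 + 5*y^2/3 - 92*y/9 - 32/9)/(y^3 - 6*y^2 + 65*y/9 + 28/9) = (3*y^2 + 4*y - 32)/(3*y^2 - 19*y + 28)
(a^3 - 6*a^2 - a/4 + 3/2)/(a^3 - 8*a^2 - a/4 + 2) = (a - 6)/(a - 8)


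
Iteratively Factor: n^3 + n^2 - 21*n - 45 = (n + 3)*(n^2 - 2*n - 15) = (n - 5)*(n + 3)*(n + 3)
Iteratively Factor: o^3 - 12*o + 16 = (o - 2)*(o^2 + 2*o - 8) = (o - 2)^2*(o + 4)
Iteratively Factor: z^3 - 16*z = (z + 4)*(z^2 - 4*z) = (z - 4)*(z + 4)*(z)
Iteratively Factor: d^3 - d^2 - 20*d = (d)*(d^2 - d - 20) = d*(d + 4)*(d - 5)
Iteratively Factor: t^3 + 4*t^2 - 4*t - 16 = (t - 2)*(t^2 + 6*t + 8) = (t - 2)*(t + 4)*(t + 2)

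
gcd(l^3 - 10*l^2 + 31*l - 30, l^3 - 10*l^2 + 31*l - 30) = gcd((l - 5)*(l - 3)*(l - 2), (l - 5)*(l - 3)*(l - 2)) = l^3 - 10*l^2 + 31*l - 30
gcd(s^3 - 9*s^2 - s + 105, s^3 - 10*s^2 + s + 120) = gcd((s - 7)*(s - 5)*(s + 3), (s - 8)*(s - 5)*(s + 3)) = s^2 - 2*s - 15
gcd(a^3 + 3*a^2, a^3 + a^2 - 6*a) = a^2 + 3*a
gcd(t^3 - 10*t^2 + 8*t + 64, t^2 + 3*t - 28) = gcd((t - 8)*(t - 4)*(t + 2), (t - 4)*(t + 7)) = t - 4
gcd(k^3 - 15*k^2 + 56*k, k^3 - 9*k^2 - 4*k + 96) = k - 8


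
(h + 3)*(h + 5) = h^2 + 8*h + 15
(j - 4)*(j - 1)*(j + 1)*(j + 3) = j^4 - j^3 - 13*j^2 + j + 12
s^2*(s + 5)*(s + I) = s^4 + 5*s^3 + I*s^3 + 5*I*s^2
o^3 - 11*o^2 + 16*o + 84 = (o - 7)*(o - 6)*(o + 2)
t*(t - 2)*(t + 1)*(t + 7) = t^4 + 6*t^3 - 9*t^2 - 14*t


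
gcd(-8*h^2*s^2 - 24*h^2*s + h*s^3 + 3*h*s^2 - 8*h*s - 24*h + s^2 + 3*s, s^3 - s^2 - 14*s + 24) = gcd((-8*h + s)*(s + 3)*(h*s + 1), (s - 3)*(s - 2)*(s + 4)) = 1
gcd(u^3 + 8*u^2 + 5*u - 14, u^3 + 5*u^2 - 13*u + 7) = u^2 + 6*u - 7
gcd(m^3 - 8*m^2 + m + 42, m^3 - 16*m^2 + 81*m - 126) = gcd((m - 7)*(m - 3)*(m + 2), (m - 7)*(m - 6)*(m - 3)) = m^2 - 10*m + 21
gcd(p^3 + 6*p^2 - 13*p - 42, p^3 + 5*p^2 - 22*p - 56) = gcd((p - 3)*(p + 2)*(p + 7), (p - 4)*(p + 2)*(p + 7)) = p^2 + 9*p + 14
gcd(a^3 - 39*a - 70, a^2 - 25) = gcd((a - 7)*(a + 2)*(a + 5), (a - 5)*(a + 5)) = a + 5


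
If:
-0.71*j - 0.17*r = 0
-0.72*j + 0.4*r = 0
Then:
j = 0.00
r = 0.00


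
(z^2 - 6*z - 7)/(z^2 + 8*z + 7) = (z - 7)/(z + 7)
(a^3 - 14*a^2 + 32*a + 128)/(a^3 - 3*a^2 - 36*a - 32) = (a^2 - 6*a - 16)/(a^2 + 5*a + 4)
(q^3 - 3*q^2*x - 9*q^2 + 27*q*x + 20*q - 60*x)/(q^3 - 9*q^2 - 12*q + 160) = (q^2 - 3*q*x - 4*q + 12*x)/(q^2 - 4*q - 32)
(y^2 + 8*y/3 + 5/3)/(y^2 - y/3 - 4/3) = (3*y + 5)/(3*y - 4)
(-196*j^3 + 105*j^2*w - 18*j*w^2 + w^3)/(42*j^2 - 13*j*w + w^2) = (28*j^2 - 11*j*w + w^2)/(-6*j + w)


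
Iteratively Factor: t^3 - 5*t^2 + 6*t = (t - 3)*(t^2 - 2*t) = t*(t - 3)*(t - 2)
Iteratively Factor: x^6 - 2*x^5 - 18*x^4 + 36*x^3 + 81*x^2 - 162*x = (x + 3)*(x^5 - 5*x^4 - 3*x^3 + 45*x^2 - 54*x) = (x - 2)*(x + 3)*(x^4 - 3*x^3 - 9*x^2 + 27*x) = (x - 3)*(x - 2)*(x + 3)*(x^3 - 9*x) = x*(x - 3)*(x - 2)*(x + 3)*(x^2 - 9) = x*(x - 3)^2*(x - 2)*(x + 3)*(x + 3)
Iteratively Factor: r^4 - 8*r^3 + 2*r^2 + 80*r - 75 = (r + 3)*(r^3 - 11*r^2 + 35*r - 25) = (r - 5)*(r + 3)*(r^2 - 6*r + 5) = (r - 5)*(r - 1)*(r + 3)*(r - 5)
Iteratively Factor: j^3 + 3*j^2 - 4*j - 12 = (j + 3)*(j^2 - 4) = (j + 2)*(j + 3)*(j - 2)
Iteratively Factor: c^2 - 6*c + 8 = (c - 2)*(c - 4)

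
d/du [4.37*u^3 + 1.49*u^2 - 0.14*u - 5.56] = 13.11*u^2 + 2.98*u - 0.14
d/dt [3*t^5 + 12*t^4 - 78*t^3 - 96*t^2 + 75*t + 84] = 15*t^4 + 48*t^3 - 234*t^2 - 192*t + 75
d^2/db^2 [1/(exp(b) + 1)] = (exp(b) - 1)*exp(b)/(exp(b) + 1)^3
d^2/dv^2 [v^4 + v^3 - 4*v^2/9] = 12*v^2 + 6*v - 8/9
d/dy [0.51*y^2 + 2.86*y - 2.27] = 1.02*y + 2.86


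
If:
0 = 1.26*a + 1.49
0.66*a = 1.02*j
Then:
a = -1.18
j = -0.77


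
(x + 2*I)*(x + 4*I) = x^2 + 6*I*x - 8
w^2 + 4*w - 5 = (w - 1)*(w + 5)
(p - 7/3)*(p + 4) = p^2 + 5*p/3 - 28/3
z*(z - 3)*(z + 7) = z^3 + 4*z^2 - 21*z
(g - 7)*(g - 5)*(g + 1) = g^3 - 11*g^2 + 23*g + 35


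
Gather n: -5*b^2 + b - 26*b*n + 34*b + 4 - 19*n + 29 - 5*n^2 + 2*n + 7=-5*b^2 + 35*b - 5*n^2 + n*(-26*b - 17) + 40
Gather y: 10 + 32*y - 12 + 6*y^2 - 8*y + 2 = 6*y^2 + 24*y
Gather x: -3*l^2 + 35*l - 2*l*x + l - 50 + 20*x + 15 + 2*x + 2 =-3*l^2 + 36*l + x*(22 - 2*l) - 33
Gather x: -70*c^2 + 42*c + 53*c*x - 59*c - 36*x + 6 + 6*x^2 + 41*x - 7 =-70*c^2 - 17*c + 6*x^2 + x*(53*c + 5) - 1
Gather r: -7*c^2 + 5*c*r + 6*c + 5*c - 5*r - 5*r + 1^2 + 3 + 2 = -7*c^2 + 11*c + r*(5*c - 10) + 6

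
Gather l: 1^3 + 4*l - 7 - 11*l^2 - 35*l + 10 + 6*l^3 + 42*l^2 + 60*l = 6*l^3 + 31*l^2 + 29*l + 4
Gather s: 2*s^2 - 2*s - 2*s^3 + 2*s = -2*s^3 + 2*s^2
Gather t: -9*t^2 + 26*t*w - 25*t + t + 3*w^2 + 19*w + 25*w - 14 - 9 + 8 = -9*t^2 + t*(26*w - 24) + 3*w^2 + 44*w - 15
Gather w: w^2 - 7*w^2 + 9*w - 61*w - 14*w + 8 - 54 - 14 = -6*w^2 - 66*w - 60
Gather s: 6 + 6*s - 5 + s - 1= 7*s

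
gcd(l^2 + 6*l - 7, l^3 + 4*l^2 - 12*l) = 1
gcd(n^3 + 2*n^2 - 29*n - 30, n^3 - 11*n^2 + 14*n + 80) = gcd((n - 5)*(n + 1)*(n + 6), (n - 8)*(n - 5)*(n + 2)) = n - 5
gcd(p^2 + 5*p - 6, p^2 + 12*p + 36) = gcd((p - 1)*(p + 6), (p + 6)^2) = p + 6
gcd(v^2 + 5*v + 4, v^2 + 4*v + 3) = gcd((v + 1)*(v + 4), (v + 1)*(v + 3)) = v + 1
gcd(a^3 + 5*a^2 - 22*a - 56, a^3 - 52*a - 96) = a + 2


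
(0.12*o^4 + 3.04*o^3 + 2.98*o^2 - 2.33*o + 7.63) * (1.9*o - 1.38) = 0.228*o^5 + 5.6104*o^4 + 1.4668*o^3 - 8.5394*o^2 + 17.7124*o - 10.5294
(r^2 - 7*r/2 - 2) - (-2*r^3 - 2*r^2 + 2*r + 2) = 2*r^3 + 3*r^2 - 11*r/2 - 4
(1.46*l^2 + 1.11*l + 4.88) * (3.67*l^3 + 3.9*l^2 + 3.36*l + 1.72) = 5.3582*l^5 + 9.7677*l^4 + 27.1442*l^3 + 25.2728*l^2 + 18.306*l + 8.3936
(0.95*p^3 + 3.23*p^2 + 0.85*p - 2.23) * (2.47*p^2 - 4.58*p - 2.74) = 2.3465*p^5 + 3.6271*p^4 - 15.2969*p^3 - 18.2513*p^2 + 7.8844*p + 6.1102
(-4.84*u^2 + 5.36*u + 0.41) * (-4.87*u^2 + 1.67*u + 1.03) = 23.5708*u^4 - 34.186*u^3 + 1.9693*u^2 + 6.2055*u + 0.4223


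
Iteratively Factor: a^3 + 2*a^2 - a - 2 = (a + 1)*(a^2 + a - 2) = (a - 1)*(a + 1)*(a + 2)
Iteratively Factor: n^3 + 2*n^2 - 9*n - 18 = (n - 3)*(n^2 + 5*n + 6) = (n - 3)*(n + 2)*(n + 3)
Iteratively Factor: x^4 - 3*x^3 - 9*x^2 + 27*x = (x)*(x^3 - 3*x^2 - 9*x + 27) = x*(x - 3)*(x^2 - 9) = x*(x - 3)*(x + 3)*(x - 3)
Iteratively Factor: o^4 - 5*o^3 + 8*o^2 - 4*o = (o - 1)*(o^3 - 4*o^2 + 4*o) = (o - 2)*(o - 1)*(o^2 - 2*o) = (o - 2)^2*(o - 1)*(o)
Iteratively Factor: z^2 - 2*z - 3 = (z - 3)*(z + 1)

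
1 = 1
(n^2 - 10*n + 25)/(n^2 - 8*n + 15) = (n - 5)/(n - 3)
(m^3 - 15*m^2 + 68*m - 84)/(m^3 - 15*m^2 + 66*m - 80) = (m^2 - 13*m + 42)/(m^2 - 13*m + 40)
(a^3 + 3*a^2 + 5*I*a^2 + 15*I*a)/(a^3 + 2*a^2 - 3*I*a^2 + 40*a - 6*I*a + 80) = a*(a + 3)/(a^2 + 2*a*(1 - 4*I) - 16*I)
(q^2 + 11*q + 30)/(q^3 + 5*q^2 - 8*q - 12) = (q + 5)/(q^2 - q - 2)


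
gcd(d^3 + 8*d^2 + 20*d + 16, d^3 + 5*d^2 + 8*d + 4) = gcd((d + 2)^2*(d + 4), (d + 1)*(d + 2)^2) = d^2 + 4*d + 4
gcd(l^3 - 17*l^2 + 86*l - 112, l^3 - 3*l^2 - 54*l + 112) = l^2 - 10*l + 16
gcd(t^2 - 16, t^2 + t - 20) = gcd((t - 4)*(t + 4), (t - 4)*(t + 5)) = t - 4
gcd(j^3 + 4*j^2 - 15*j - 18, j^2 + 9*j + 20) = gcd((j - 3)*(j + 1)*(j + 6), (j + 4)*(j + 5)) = 1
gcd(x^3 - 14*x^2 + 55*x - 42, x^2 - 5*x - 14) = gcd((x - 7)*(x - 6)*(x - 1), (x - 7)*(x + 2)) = x - 7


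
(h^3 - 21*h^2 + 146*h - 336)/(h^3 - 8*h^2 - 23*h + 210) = (h - 8)/(h + 5)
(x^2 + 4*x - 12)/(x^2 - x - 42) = (x - 2)/(x - 7)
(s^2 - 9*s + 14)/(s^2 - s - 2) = (s - 7)/(s + 1)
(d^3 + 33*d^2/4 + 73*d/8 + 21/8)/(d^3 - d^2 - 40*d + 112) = (8*d^2 + 10*d + 3)/(8*(d^2 - 8*d + 16))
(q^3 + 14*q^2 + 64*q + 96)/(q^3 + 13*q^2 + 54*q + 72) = (q + 4)/(q + 3)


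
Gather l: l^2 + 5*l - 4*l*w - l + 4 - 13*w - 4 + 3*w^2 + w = l^2 + l*(4 - 4*w) + 3*w^2 - 12*w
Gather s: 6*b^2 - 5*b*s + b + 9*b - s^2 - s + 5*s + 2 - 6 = 6*b^2 + 10*b - s^2 + s*(4 - 5*b) - 4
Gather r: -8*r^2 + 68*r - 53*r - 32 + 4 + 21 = -8*r^2 + 15*r - 7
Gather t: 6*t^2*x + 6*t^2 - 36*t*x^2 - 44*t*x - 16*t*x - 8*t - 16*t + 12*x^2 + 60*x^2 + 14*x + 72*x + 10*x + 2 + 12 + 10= t^2*(6*x + 6) + t*(-36*x^2 - 60*x - 24) + 72*x^2 + 96*x + 24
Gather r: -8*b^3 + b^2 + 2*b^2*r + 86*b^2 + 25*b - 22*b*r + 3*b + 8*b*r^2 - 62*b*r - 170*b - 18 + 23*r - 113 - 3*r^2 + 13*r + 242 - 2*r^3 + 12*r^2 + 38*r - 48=-8*b^3 + 87*b^2 - 142*b - 2*r^3 + r^2*(8*b + 9) + r*(2*b^2 - 84*b + 74) + 63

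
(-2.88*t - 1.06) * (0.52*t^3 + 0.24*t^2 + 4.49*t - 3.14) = -1.4976*t^4 - 1.2424*t^3 - 13.1856*t^2 + 4.2838*t + 3.3284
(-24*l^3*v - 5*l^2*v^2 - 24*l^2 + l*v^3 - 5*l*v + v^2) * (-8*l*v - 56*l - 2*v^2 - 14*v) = 192*l^4*v^2 + 1344*l^4*v + 88*l^3*v^3 + 616*l^3*v^2 + 192*l^3*v + 1344*l^3 + 2*l^2*v^4 + 14*l^2*v^3 + 88*l^2*v^2 + 616*l^2*v - 2*l*v^5 - 14*l*v^4 + 2*l*v^3 + 14*l*v^2 - 2*v^4 - 14*v^3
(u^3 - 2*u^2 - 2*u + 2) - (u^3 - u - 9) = -2*u^2 - u + 11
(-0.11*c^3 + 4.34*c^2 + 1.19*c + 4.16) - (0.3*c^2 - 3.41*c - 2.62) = -0.11*c^3 + 4.04*c^2 + 4.6*c + 6.78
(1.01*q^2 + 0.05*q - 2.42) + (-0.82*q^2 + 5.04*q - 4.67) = 0.19*q^2 + 5.09*q - 7.09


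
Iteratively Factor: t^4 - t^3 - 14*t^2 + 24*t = (t - 3)*(t^3 + 2*t^2 - 8*t) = (t - 3)*(t + 4)*(t^2 - 2*t) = t*(t - 3)*(t + 4)*(t - 2)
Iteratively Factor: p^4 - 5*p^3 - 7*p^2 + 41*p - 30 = (p - 5)*(p^3 - 7*p + 6) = (p - 5)*(p - 1)*(p^2 + p - 6) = (p - 5)*(p - 2)*(p - 1)*(p + 3)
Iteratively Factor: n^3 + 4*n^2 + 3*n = (n)*(n^2 + 4*n + 3) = n*(n + 3)*(n + 1)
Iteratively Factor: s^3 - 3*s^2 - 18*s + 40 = (s - 2)*(s^2 - s - 20) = (s - 5)*(s - 2)*(s + 4)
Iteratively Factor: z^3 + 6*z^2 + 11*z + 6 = (z + 3)*(z^2 + 3*z + 2) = (z + 2)*(z + 3)*(z + 1)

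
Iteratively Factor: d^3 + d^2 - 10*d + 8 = (d - 2)*(d^2 + 3*d - 4) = (d - 2)*(d + 4)*(d - 1)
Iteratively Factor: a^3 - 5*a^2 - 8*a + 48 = (a - 4)*(a^2 - a - 12) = (a - 4)*(a + 3)*(a - 4)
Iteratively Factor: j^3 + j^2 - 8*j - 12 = (j + 2)*(j^2 - j - 6) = (j - 3)*(j + 2)*(j + 2)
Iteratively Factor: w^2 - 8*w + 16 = (w - 4)*(w - 4)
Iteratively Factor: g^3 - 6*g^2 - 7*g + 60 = (g - 4)*(g^2 - 2*g - 15) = (g - 5)*(g - 4)*(g + 3)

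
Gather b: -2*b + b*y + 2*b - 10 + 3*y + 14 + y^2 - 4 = b*y + y^2 + 3*y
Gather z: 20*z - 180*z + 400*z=240*z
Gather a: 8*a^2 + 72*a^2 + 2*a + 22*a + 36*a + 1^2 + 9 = 80*a^2 + 60*a + 10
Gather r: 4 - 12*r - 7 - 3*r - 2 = -15*r - 5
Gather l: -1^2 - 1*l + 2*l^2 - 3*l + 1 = 2*l^2 - 4*l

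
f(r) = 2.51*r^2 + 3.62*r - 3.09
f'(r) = 5.02*r + 3.62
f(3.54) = 41.18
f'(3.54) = 21.39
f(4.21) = 56.64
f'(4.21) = 24.75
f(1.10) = 3.93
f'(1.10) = 9.14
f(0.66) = 0.39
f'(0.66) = 6.93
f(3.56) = 41.61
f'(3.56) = 21.49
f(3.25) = 35.19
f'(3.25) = 19.94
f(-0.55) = -4.32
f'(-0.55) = 0.86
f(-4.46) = 30.69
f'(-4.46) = -18.77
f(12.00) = 401.79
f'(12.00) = 63.86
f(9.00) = 232.80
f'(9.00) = 48.80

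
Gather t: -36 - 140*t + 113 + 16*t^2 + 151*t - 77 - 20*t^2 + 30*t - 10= -4*t^2 + 41*t - 10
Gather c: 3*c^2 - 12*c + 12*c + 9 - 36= 3*c^2 - 27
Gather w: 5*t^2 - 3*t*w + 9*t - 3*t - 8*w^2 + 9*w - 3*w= 5*t^2 + 6*t - 8*w^2 + w*(6 - 3*t)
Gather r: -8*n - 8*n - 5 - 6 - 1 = -16*n - 12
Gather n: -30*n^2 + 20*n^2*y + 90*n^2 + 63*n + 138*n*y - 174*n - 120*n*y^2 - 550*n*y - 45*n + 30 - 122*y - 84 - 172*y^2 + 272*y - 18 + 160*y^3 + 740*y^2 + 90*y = n^2*(20*y + 60) + n*(-120*y^2 - 412*y - 156) + 160*y^3 + 568*y^2 + 240*y - 72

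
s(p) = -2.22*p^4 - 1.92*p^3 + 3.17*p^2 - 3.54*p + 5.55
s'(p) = -8.88*p^3 - 5.76*p^2 + 6.34*p - 3.54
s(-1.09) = 12.53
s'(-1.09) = -5.79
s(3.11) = -240.23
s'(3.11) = -306.65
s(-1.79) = 10.26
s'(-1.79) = 17.59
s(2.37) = -80.63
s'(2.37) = -139.08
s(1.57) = -13.11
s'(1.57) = -42.15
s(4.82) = -1351.10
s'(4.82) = -1101.18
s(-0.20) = 6.40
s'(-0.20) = -4.97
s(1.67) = -17.73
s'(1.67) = -50.37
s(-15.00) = -105135.60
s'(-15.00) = 28575.36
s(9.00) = -15734.64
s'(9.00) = -6886.56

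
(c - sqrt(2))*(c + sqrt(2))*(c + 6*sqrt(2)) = c^3 + 6*sqrt(2)*c^2 - 2*c - 12*sqrt(2)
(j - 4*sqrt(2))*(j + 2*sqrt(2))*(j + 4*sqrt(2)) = j^3 + 2*sqrt(2)*j^2 - 32*j - 64*sqrt(2)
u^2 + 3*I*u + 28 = (u - 4*I)*(u + 7*I)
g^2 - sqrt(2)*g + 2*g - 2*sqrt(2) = (g + 2)*(g - sqrt(2))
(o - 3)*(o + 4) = o^2 + o - 12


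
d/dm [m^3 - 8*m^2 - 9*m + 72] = 3*m^2 - 16*m - 9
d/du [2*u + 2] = 2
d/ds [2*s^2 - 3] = 4*s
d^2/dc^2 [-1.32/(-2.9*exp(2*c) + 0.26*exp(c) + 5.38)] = ((0.3432 - 15.312*exp(c))*(-2.9*exp(2*c) + 0.26*exp(c) + 5.38) - 1.32*(5.8*exp(c) - 0.26)*(11.6*exp(c) - 0.52)*exp(c))*exp(c)/(-2.9*exp(2*c) + 0.26*exp(c) + 5.38)^3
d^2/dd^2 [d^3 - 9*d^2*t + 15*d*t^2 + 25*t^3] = 6*d - 18*t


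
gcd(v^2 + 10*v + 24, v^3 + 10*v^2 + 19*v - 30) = v + 6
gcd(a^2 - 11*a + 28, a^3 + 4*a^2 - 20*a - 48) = a - 4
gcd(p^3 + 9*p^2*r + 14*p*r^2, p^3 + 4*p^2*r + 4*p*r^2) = p^2 + 2*p*r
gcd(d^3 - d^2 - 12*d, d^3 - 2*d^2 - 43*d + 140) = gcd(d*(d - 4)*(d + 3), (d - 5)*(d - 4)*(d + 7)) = d - 4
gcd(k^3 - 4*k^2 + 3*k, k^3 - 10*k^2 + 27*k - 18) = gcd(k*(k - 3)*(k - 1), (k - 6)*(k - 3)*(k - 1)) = k^2 - 4*k + 3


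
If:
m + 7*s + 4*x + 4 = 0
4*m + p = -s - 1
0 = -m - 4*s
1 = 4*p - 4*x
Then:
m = -4/63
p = -16/21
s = 1/63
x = -85/84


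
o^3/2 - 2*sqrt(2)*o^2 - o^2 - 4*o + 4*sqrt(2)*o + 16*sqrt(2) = (o/2 + 1)*(o - 4)*(o - 4*sqrt(2))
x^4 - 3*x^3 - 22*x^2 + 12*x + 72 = (x - 6)*(x - 2)*(x + 2)*(x + 3)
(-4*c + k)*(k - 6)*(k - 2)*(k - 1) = -4*c*k^3 + 36*c*k^2 - 80*c*k + 48*c + k^4 - 9*k^3 + 20*k^2 - 12*k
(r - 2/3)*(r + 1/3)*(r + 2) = r^3 + 5*r^2/3 - 8*r/9 - 4/9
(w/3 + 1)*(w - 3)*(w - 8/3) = w^3/3 - 8*w^2/9 - 3*w + 8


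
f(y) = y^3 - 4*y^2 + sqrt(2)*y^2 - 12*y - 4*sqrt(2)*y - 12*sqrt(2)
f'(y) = 3*y^2 - 8*y + 2*sqrt(2)*y - 12 - 4*sqrt(2)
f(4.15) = -63.31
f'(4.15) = 12.55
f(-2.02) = -0.10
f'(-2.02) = 5.03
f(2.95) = -65.89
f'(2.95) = -6.81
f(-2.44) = -3.81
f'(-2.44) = 12.82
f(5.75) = -13.88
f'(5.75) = 51.79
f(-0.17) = -14.05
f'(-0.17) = -16.69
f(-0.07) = -15.75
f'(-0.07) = -17.28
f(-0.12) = -14.89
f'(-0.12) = -16.99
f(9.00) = 343.67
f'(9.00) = 178.80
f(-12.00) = -1905.44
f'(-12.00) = 476.40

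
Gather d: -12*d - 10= -12*d - 10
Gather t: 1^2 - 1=0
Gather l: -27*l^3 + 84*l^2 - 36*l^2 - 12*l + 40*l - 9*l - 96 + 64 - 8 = -27*l^3 + 48*l^2 + 19*l - 40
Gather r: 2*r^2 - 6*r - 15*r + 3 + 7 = 2*r^2 - 21*r + 10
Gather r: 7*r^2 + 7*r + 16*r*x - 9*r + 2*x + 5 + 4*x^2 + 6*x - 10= 7*r^2 + r*(16*x - 2) + 4*x^2 + 8*x - 5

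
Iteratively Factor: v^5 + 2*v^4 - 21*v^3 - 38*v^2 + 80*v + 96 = (v - 4)*(v^4 + 6*v^3 + 3*v^2 - 26*v - 24) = (v - 4)*(v - 2)*(v^3 + 8*v^2 + 19*v + 12) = (v - 4)*(v - 2)*(v + 3)*(v^2 + 5*v + 4) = (v - 4)*(v - 2)*(v + 1)*(v + 3)*(v + 4)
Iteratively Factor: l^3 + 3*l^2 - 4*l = (l)*(l^2 + 3*l - 4) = l*(l + 4)*(l - 1)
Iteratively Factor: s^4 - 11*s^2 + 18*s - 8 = (s - 1)*(s^3 + s^2 - 10*s + 8) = (s - 2)*(s - 1)*(s^2 + 3*s - 4) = (s - 2)*(s - 1)^2*(s + 4)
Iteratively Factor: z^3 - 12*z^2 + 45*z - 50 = (z - 2)*(z^2 - 10*z + 25) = (z - 5)*(z - 2)*(z - 5)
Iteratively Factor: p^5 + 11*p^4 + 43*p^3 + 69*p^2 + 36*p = (p + 1)*(p^4 + 10*p^3 + 33*p^2 + 36*p) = (p + 1)*(p + 3)*(p^3 + 7*p^2 + 12*p) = p*(p + 1)*(p + 3)*(p^2 + 7*p + 12) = p*(p + 1)*(p + 3)^2*(p + 4)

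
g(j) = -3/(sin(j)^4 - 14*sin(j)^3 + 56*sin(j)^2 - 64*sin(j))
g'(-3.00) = 2.31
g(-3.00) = -0.29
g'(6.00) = -0.56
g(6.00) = -0.13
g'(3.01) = 2.67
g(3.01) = 0.40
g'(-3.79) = 0.06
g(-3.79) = 0.14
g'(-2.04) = 0.02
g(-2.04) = -0.03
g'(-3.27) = 2.81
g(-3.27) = 0.41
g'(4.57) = 0.01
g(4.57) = -0.02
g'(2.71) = 0.20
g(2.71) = 0.17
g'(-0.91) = -0.04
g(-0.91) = -0.03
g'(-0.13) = -2.74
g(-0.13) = -0.32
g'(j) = -3*(-4*sin(j)^3*cos(j) + 42*sin(j)^2*cos(j) - 112*sin(j)*cos(j) + 64*cos(j))/(sin(j)^4 - 14*sin(j)^3 + 56*sin(j)^2 - 64*sin(j))^2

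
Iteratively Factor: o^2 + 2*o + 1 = (o + 1)*(o + 1)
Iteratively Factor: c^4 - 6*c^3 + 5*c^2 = (c)*(c^3 - 6*c^2 + 5*c) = c*(c - 5)*(c^2 - c) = c^2*(c - 5)*(c - 1)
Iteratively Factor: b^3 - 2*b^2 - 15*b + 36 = (b - 3)*(b^2 + b - 12) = (b - 3)^2*(b + 4)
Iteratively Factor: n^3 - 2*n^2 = (n)*(n^2 - 2*n) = n*(n - 2)*(n)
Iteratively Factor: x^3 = (x)*(x^2) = x^2*(x)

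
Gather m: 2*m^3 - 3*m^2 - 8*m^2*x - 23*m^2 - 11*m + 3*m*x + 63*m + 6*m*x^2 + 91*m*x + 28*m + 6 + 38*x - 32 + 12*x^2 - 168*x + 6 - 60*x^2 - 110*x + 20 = 2*m^3 + m^2*(-8*x - 26) + m*(6*x^2 + 94*x + 80) - 48*x^2 - 240*x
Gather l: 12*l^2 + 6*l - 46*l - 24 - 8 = 12*l^2 - 40*l - 32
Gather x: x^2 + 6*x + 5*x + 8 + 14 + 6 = x^2 + 11*x + 28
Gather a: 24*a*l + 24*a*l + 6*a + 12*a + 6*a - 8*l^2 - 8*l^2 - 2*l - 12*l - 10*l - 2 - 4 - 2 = a*(48*l + 24) - 16*l^2 - 24*l - 8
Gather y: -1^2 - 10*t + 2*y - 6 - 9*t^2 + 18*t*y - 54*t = -9*t^2 - 64*t + y*(18*t + 2) - 7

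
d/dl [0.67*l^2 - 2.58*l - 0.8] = 1.34*l - 2.58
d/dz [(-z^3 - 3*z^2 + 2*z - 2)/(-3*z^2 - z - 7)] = (3*z^4 + 2*z^3 + 30*z^2 + 30*z - 16)/(9*z^4 + 6*z^3 + 43*z^2 + 14*z + 49)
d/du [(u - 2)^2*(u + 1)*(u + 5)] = 4*u^3 + 6*u^2 - 30*u + 4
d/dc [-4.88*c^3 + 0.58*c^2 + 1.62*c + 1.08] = -14.64*c^2 + 1.16*c + 1.62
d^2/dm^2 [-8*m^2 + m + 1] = -16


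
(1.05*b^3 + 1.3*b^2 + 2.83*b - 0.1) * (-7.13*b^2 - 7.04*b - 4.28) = -7.4865*b^5 - 16.661*b^4 - 33.8239*b^3 - 24.7742*b^2 - 11.4084*b + 0.428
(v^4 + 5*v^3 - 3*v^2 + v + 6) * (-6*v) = -6*v^5 - 30*v^4 + 18*v^3 - 6*v^2 - 36*v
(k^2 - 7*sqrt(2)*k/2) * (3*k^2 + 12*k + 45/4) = 3*k^4 - 21*sqrt(2)*k^3/2 + 12*k^3 - 42*sqrt(2)*k^2 + 45*k^2/4 - 315*sqrt(2)*k/8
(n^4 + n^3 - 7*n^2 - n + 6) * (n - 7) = n^5 - 6*n^4 - 14*n^3 + 48*n^2 + 13*n - 42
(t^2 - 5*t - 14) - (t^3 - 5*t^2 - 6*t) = -t^3 + 6*t^2 + t - 14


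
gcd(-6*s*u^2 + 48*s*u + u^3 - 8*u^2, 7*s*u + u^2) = u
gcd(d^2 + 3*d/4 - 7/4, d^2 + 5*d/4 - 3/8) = 1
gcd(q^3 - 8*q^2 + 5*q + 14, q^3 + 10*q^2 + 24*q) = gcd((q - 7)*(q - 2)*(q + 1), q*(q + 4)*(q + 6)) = 1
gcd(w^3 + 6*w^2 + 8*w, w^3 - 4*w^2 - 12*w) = w^2 + 2*w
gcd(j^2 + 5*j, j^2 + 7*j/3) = j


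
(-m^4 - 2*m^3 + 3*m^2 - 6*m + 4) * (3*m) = -3*m^5 - 6*m^4 + 9*m^3 - 18*m^2 + 12*m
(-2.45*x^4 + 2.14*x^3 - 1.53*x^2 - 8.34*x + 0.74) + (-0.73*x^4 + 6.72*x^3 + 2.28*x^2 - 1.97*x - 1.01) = -3.18*x^4 + 8.86*x^3 + 0.75*x^2 - 10.31*x - 0.27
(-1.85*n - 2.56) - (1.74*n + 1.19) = -3.59*n - 3.75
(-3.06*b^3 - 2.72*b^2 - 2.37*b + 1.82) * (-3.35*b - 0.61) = 10.251*b^4 + 10.9786*b^3 + 9.5987*b^2 - 4.6513*b - 1.1102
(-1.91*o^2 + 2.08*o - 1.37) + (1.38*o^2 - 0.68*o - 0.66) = -0.53*o^2 + 1.4*o - 2.03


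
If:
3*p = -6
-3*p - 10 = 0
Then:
No Solution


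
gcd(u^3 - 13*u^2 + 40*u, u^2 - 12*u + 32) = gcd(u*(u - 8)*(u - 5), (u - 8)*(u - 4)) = u - 8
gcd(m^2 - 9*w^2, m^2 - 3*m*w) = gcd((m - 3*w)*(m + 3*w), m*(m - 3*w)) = -m + 3*w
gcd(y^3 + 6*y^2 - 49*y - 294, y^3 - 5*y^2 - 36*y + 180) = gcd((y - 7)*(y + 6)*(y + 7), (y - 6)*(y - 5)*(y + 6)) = y + 6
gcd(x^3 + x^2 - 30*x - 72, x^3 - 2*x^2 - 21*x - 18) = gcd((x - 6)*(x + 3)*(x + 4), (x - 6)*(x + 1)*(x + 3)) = x^2 - 3*x - 18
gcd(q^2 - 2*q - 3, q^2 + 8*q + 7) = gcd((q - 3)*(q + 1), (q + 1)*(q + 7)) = q + 1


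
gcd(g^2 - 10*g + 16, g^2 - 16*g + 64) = g - 8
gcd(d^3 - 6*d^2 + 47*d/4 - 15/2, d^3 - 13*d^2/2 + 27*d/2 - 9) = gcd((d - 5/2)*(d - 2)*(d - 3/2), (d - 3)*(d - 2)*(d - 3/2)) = d^2 - 7*d/2 + 3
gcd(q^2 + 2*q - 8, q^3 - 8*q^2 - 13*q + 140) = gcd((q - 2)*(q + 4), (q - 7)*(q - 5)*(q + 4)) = q + 4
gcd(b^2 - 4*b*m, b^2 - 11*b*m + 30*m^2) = 1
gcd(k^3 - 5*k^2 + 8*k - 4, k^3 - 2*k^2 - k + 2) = k^2 - 3*k + 2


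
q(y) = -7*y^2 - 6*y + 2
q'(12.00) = -174.00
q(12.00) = -1078.00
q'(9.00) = -132.00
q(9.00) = -619.00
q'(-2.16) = 24.24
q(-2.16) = -17.70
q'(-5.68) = 73.52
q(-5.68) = -189.76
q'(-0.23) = -2.78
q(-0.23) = 3.01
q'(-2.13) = 23.82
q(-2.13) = -16.98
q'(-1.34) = 12.76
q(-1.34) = -2.53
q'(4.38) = -67.32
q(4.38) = -158.57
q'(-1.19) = 10.66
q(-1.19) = -0.77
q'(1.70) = -29.80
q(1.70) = -28.43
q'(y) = -14*y - 6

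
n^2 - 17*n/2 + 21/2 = (n - 7)*(n - 3/2)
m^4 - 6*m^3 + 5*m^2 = m^2*(m - 5)*(m - 1)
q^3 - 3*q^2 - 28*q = q*(q - 7)*(q + 4)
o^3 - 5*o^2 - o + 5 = (o - 5)*(o - 1)*(o + 1)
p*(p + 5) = p^2 + 5*p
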